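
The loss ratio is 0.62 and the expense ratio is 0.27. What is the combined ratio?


Combined ratio = loss ratio + expense ratio
= 0.62 + 0.27
= 0.89


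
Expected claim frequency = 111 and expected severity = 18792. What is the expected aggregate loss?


E[S] = E[N] * E[X]
= 111 * 18792
= 2.0859e+06


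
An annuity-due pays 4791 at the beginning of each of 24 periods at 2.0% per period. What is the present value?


PV_due = PMT * (1-(1+i)^(-n))/i * (1+i)
PV_immediate = 90616.6176
PV_due = 90616.6176 * 1.02
= 92428.9499


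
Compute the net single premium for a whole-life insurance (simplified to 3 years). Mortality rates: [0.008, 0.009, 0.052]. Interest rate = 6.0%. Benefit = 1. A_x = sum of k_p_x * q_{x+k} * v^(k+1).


v = 0.943396
Year 0: k_p_x=1.0, q=0.008, term=0.007547
Year 1: k_p_x=0.992, q=0.009, term=0.007946
Year 2: k_p_x=0.983072, q=0.052, term=0.042921
A_x = 0.0584


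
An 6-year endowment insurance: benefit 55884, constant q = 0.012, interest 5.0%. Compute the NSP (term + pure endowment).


Term component = 3308.9729
Pure endowment = 6_p_x * v^6 * benefit = 0.930126 * 0.746215 * 55884 = 38787.6401
NSP = 42096.613


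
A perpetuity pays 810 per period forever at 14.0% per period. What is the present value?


PV = PMT / i
= 810 / 0.14
= 5785.7143


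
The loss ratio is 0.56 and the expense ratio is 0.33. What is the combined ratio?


Combined ratio = loss ratio + expense ratio
= 0.56 + 0.33
= 0.89


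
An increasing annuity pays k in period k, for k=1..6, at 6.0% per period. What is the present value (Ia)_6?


(Ia)_n = sum_{k=1}^{n} k * v^k, v = 1/(1+i)
v = 0.943396
Sum computed term by term:
(Ia)_6 = 16.3767


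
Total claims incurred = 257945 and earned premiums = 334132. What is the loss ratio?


Loss ratio = claims / premiums
= 257945 / 334132
= 0.772


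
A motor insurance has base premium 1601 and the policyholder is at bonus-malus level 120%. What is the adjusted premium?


adjusted = base * BM_level / 100
= 1601 * 120 / 100
= 1601 * 1.2
= 1921.2


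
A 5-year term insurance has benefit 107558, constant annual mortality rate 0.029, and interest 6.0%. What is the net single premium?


NSP = benefit * sum_{k=0}^{n-1} k_p_x * q * v^(k+1)
With constant q=0.029, v=0.943396
Sum = 0.115671
NSP = 107558 * 0.115671
= 12441.311


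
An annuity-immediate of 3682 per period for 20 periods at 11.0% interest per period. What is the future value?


FV = PMT * ((1+i)^n - 1) / i
= 3682 * ((1.11)^20 - 1) / 0.11
= 3682 * (8.062312 - 1) / 0.11
= 236394.828


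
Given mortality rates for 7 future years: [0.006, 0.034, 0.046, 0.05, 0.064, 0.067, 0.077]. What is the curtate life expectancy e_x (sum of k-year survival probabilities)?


e_x = sum_{k=1}^{n} k_p_x
k_p_x values:
  1_p_x = 0.994
  2_p_x = 0.960204
  3_p_x = 0.916035
  4_p_x = 0.870233
  5_p_x = 0.814538
  6_p_x = 0.759964
  7_p_x = 0.701447
e_x = 6.0164


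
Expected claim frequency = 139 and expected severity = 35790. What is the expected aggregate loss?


E[S] = E[N] * E[X]
= 139 * 35790
= 4.9748e+06


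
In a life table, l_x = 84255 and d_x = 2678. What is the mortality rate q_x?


q_x = d_x / l_x
= 2678 / 84255
= 0.0318


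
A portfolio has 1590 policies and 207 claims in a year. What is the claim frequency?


frequency = claims / policies
= 207 / 1590
= 0.1302


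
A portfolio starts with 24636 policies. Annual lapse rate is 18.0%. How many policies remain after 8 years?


remaining = initial * (1 - lapse)^years
= 24636 * (1 - 0.18)^8
= 24636 * 0.204414
= 5035.9454


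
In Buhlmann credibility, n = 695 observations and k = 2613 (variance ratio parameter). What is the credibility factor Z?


Z = n / (n + k)
= 695 / (695 + 2613)
= 695 / 3308
= 0.2101


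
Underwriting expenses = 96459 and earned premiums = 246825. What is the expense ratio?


Expense ratio = expenses / premiums
= 96459 / 246825
= 0.3908


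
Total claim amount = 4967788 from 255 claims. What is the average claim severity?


severity = total / number
= 4967788 / 255
= 19481.5216


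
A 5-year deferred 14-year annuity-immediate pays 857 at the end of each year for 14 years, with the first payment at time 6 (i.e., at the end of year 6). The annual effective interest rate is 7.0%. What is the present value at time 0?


PV at time 5 of the 14-year annuity-immediate:
a_n = 857 * (1-(1+0.07)^(-14))/0.07 = 7494.8661
Discount back 5 years to time 0:
PV = 7494.8661 * (1+0.07)^(-5)
= 7494.8661 * 0.712986
= 5343.7359


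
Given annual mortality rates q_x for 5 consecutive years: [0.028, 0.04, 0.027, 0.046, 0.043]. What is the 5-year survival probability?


p_k = 1 - q_k for each year
Survival = product of (1 - q_k)
= 0.972 * 0.96 * 0.973 * 0.954 * 0.957
= 0.8289


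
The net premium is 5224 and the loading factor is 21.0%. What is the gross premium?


Gross = net * (1 + loading)
= 5224 * (1 + 0.21)
= 5224 * 1.21
= 6321.04


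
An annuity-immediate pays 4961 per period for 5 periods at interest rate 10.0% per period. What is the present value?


PV = PMT * (1 - (1+i)^(-n)) / i
= 4961 * (1 - (1+0.1)^(-5)) / 0.1
= 4961 * (1 - 0.620921) / 0.1
= 4961 * 3.790787
= 18806.0932


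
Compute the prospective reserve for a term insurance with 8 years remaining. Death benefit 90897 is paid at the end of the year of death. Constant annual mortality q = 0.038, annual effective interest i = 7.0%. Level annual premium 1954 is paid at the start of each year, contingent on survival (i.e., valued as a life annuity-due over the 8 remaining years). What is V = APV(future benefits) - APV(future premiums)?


v = 1/(1+i) = 0.934579
APV(future benefits) per unit = sum_{k=0}^{7} k_p_x * q * v^(k+1) = 0.201645
APV(future benefits) = 90897 * 0.201645 = 18328.9114
Life annuity-due factor ä_{x:8} = sum_{k=0}^{7} k_p_x * v^k = 5.677894
APV(future premiums) = 1954 * 5.677894 = 11094.6054
V = 18328.9114 - 11094.6054
= 7234.3059


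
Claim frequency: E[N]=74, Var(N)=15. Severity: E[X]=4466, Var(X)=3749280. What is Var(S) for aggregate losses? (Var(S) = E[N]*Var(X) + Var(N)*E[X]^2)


Var(S) = E[N]*Var(X) + Var(N)*E[X]^2
= 74*3749280 + 15*4466^2
= 277446720 + 299177340
= 5.7662e+08


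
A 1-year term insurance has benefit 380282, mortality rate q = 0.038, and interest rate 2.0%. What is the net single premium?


NSP = benefit * q * v
v = 1/(1+i) = 0.980392
NSP = 380282 * 0.038 * 0.980392
= 14167.3686


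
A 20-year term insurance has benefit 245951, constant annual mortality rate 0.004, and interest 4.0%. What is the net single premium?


NSP = benefit * sum_{k=0}^{n-1} k_p_x * q * v^(k+1)
With constant q=0.004, v=0.961538
Sum = 0.052615
NSP = 245951 * 0.052615
= 12940.8087


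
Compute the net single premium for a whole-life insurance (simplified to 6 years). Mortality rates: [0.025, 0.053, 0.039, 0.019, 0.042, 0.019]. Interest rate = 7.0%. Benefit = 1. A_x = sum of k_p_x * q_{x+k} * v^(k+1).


v = 0.934579
Year 0: k_p_x=1.0, q=0.025, term=0.023364
Year 1: k_p_x=0.975, q=0.053, term=0.045135
Year 2: k_p_x=0.923325, q=0.039, term=0.029395
Year 3: k_p_x=0.887315, q=0.019, term=0.012862
Year 4: k_p_x=0.870456, q=0.042, term=0.026066
Year 5: k_p_x=0.833897, q=0.019, term=0.010558
A_x = 0.1474


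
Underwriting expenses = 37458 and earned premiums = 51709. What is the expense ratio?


Expense ratio = expenses / premiums
= 37458 / 51709
= 0.7244


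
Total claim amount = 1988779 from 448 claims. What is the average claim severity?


severity = total / number
= 1988779 / 448
= 4439.2388


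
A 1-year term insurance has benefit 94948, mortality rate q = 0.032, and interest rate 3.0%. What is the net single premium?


NSP = benefit * q * v
v = 1/(1+i) = 0.970874
NSP = 94948 * 0.032 * 0.970874
= 2949.8408


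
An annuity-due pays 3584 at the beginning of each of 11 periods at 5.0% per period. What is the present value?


PV_due = PMT * (1-(1+i)^(-n))/i * (1+i)
PV_immediate = 29770.1886
PV_due = 29770.1886 * 1.05
= 31258.698


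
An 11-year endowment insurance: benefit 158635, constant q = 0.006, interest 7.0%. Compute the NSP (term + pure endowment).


Term component = 6954.968
Pure endowment = 11_p_x * v^11 * benefit = 0.935945 * 0.475093 * 158635 = 70538.7382
NSP = 77493.7062


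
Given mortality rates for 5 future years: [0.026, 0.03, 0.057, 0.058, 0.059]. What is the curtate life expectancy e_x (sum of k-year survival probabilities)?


e_x = sum_{k=1}^{n} k_p_x
k_p_x values:
  1_p_x = 0.974
  2_p_x = 0.94478
  3_p_x = 0.890928
  4_p_x = 0.839254
  5_p_x = 0.789738
e_x = 4.4387


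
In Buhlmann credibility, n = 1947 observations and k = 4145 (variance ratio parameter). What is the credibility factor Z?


Z = n / (n + k)
= 1947 / (1947 + 4145)
= 1947 / 6092
= 0.3196


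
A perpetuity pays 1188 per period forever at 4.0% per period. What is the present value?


PV = PMT / i
= 1188 / 0.04
= 29700.0


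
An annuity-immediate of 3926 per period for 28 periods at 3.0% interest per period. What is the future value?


FV = PMT * ((1+i)^n - 1) / i
= 3926 * ((1.03)^28 - 1) / 0.03
= 3926 * (2.287928 - 1) / 0.03
= 168546.8018


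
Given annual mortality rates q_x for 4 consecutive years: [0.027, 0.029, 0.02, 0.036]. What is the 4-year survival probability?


p_k = 1 - q_k for each year
Survival = product of (1 - q_k)
= 0.973 * 0.971 * 0.98 * 0.964
= 0.8926


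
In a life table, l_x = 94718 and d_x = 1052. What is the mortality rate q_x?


q_x = d_x / l_x
= 1052 / 94718
= 0.0111


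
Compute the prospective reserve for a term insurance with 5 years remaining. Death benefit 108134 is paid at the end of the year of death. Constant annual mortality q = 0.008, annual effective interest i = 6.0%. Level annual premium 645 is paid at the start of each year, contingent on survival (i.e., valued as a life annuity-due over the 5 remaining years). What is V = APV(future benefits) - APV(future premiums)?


v = 1/(1+i) = 0.943396
APV(future benefits) per unit = sum_{k=0}^{4} k_p_x * q * v^(k+1) = 0.033195
APV(future benefits) = 108134 * 0.033195 = 3589.5109
Life annuity-due factor ä_{x:5} = sum_{k=0}^{4} k_p_x * v^k = 4.398341
APV(future premiums) = 645 * 4.398341 = 2836.9299
V = 3589.5109 - 2836.9299
= 752.581


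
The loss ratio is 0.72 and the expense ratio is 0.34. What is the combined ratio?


Combined ratio = loss ratio + expense ratio
= 0.72 + 0.34
= 1.06


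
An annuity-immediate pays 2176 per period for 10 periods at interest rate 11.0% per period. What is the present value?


PV = PMT * (1 - (1+i)^(-n)) / i
= 2176 * (1 - (1+0.11)^(-10)) / 0.11
= 2176 * (1 - 0.352184) / 0.11
= 2176 * 5.889232
= 12814.9689


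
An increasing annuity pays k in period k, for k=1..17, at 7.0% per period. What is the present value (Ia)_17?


(Ia)_n = sum_{k=1}^{n} k * v^k, v = 1/(1+i)
v = 0.934579
Sum computed term by term:
(Ia)_17 = 72.3555


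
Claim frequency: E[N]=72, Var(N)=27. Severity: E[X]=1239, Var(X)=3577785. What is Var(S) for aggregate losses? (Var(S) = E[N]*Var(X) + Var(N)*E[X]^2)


Var(S) = E[N]*Var(X) + Var(N)*E[X]^2
= 72*3577785 + 27*1239^2
= 257600520 + 41448267
= 2.9905e+08


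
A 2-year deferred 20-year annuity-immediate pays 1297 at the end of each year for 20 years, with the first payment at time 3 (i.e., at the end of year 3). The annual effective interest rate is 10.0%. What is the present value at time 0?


PV at time 2 of the 20-year annuity-immediate:
a_n = 1297 * (1-(1+0.1)^(-20))/0.1 = 11042.0921
Discount back 2 years to time 0:
PV = 11042.0921 * (1+0.1)^(-2)
= 11042.0921 * 0.826446
= 9125.696


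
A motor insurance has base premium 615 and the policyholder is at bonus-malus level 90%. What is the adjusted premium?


adjusted = base * BM_level / 100
= 615 * 90 / 100
= 615 * 0.9
= 553.5


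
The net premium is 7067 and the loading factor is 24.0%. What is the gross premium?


Gross = net * (1 + loading)
= 7067 * (1 + 0.24)
= 7067 * 1.24
= 8763.08


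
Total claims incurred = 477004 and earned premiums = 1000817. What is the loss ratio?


Loss ratio = claims / premiums
= 477004 / 1000817
= 0.4766


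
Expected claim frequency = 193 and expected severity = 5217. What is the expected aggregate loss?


E[S] = E[N] * E[X]
= 193 * 5217
= 1.0069e+06


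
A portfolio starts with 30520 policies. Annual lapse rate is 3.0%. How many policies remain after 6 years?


remaining = initial * (1 - lapse)^years
= 30520 * (1 - 0.03)^6
= 30520 * 0.832972
= 25422.3056


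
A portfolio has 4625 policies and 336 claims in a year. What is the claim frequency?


frequency = claims / policies
= 336 / 4625
= 0.0726


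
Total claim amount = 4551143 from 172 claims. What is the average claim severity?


severity = total / number
= 4551143 / 172
= 26460.1337


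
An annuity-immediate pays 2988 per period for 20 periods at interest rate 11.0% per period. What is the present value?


PV = PMT * (1 - (1+i)^(-n)) / i
= 2988 * (1 - (1+0.11)^(-20)) / 0.11
= 2988 * (1 - 0.124034) / 0.11
= 2988 * 7.963328
= 23794.4244


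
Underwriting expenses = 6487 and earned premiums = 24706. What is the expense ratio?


Expense ratio = expenses / premiums
= 6487 / 24706
= 0.2626


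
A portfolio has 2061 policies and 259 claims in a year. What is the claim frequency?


frequency = claims / policies
= 259 / 2061
= 0.1257


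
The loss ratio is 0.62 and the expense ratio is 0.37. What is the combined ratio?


Combined ratio = loss ratio + expense ratio
= 0.62 + 0.37
= 0.99


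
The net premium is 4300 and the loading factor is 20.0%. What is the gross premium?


Gross = net * (1 + loading)
= 4300 * (1 + 0.2)
= 4300 * 1.2
= 5160.0


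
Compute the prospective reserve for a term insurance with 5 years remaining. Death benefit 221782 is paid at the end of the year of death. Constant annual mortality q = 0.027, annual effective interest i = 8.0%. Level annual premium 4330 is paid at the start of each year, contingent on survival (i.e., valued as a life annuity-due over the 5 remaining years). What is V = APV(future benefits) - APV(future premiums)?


v = 1/(1+i) = 0.925926
APV(future benefits) per unit = sum_{k=0}^{4} k_p_x * q * v^(k+1) = 0.102566
APV(future benefits) = 221782 * 0.102566 = 22747.3477
Life annuity-due factor ä_{x:5} = sum_{k=0}^{4} k_p_x * v^k = 4.10265
APV(future premiums) = 4330 * 4.10265 = 17764.4742
V = 22747.3477 - 17764.4742
= 4982.8735


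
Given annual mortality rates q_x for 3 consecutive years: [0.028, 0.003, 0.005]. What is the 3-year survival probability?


p_k = 1 - q_k for each year
Survival = product of (1 - q_k)
= 0.972 * 0.997 * 0.995
= 0.9642


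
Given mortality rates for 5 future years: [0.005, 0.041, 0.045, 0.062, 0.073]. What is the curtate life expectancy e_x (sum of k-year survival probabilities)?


e_x = sum_{k=1}^{n} k_p_x
k_p_x values:
  1_p_x = 0.995
  2_p_x = 0.954205
  3_p_x = 0.911266
  4_p_x = 0.854767
  5_p_x = 0.792369
e_x = 4.5076


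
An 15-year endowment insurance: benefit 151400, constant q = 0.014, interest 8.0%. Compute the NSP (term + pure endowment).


Term component = 16795.551
Pure endowment = 15_p_x * v^15 * benefit = 0.809382 * 0.315242 * 151400 = 38629.8718
NSP = 55425.4228


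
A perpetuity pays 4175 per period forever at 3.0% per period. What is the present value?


PV = PMT / i
= 4175 / 0.03
= 139166.6667


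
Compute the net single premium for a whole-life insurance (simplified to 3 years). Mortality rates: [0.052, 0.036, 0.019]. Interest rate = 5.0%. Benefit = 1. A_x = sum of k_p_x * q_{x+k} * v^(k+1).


v = 0.952381
Year 0: k_p_x=1.0, q=0.052, term=0.049524
Year 1: k_p_x=0.948, q=0.036, term=0.030955
Year 2: k_p_x=0.913872, q=0.019, term=0.014999
A_x = 0.0955


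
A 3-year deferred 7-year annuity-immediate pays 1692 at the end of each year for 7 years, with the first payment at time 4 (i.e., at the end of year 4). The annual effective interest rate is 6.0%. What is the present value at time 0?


PV at time 3 of the 7-year annuity-immediate:
a_n = 1692 * (1-(1+0.06)^(-7))/0.06 = 9445.3894
Discount back 3 years to time 0:
PV = 9445.3894 * (1+0.06)^(-3)
= 9445.3894 * 0.839619
= 7930.5311


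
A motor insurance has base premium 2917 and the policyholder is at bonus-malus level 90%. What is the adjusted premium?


adjusted = base * BM_level / 100
= 2917 * 90 / 100
= 2917 * 0.9
= 2625.3


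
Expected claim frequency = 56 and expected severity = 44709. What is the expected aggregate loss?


E[S] = E[N] * E[X]
= 56 * 44709
= 2.5037e+06


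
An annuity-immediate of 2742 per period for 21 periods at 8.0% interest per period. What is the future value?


FV = PMT * ((1+i)^n - 1) / i
= 2742 * ((1.08)^21 - 1) / 0.08
= 2742 * (5.033834 - 1) / 0.08
= 138259.6506


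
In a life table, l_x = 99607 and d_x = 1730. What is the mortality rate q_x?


q_x = d_x / l_x
= 1730 / 99607
= 0.0174


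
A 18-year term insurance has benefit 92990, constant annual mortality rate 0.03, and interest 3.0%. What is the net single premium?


NSP = benefit * sum_{k=0}^{n-1} k_p_x * q * v^(k+1)
With constant q=0.03, v=0.970874
Sum = 0.330257
NSP = 92990 * 0.330257
= 30710.6238


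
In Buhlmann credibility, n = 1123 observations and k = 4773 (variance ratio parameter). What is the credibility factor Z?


Z = n / (n + k)
= 1123 / (1123 + 4773)
= 1123 / 5896
= 0.1905


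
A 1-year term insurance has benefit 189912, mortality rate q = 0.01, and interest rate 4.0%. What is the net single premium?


NSP = benefit * q * v
v = 1/(1+i) = 0.961538
NSP = 189912 * 0.01 * 0.961538
= 1826.0769


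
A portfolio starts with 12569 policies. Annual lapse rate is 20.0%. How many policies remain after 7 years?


remaining = initial * (1 - lapse)^years
= 12569 * (1 - 0.2)^7
= 12569 * 0.209715
= 2635.9103


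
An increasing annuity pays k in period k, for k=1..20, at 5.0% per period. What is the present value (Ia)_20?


(Ia)_n = sum_{k=1}^{n} k * v^k, v = 1/(1+i)
v = 0.952381
Sum computed term by term:
(Ia)_20 = 110.9506


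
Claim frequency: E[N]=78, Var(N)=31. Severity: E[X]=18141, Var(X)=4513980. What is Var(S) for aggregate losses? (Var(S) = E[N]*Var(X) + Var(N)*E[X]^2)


Var(S) = E[N]*Var(X) + Var(N)*E[X]^2
= 78*4513980 + 31*18141^2
= 352090440 + 10201972311
= 1.0554e+10


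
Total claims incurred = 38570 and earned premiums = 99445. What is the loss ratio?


Loss ratio = claims / premiums
= 38570 / 99445
= 0.3879


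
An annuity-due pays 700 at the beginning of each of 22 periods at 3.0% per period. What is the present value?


PV_due = PMT * (1-(1+i)^(-n))/i * (1+i)
PV_immediate = 11155.8416
PV_due = 11155.8416 * 1.03
= 11490.5169


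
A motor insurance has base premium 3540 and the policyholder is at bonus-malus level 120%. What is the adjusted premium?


adjusted = base * BM_level / 100
= 3540 * 120 / 100
= 3540 * 1.2
= 4248.0


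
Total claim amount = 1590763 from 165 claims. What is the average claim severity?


severity = total / number
= 1590763 / 165
= 9640.9879


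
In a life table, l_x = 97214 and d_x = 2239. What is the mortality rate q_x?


q_x = d_x / l_x
= 2239 / 97214
= 0.023


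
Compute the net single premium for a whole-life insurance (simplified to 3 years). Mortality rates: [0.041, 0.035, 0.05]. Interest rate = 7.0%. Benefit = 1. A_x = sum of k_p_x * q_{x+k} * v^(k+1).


v = 0.934579
Year 0: k_p_x=1.0, q=0.041, term=0.038318
Year 1: k_p_x=0.959, q=0.035, term=0.029317
Year 2: k_p_x=0.925435, q=0.05, term=0.037772
A_x = 0.1054


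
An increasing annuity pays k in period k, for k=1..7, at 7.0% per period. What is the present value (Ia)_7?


(Ia)_n = sum_{k=1}^{n} k * v^k, v = 1/(1+i)
v = 0.934579
Sum computed term by term:
(Ia)_7 = 20.1042


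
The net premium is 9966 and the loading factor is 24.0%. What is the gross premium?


Gross = net * (1 + loading)
= 9966 * (1 + 0.24)
= 9966 * 1.24
= 12357.84


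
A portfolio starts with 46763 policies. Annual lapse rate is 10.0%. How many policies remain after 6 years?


remaining = initial * (1 - lapse)^years
= 46763 * (1 - 0.1)^6
= 46763 * 0.531441
= 24851.7755


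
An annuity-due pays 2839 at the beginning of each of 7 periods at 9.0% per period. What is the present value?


PV_due = PMT * (1-(1+i)^(-n))/i * (1+i)
PV_immediate = 14288.5531
PV_due = 14288.5531 * 1.09
= 15574.5229


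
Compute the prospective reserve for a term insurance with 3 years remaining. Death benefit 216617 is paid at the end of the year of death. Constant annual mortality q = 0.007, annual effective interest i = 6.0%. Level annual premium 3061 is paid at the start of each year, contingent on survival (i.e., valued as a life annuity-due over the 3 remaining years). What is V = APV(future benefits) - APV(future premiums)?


v = 1/(1+i) = 0.943396
APV(future benefits) per unit = sum_{k=0}^{2} k_p_x * q * v^(k+1) = 0.018585
APV(future benefits) = 216617 * 0.018585 = 4025.9307
Life annuity-due factor ä_{x:3} = sum_{k=0}^{2} k_p_x * v^k = 2.814373
APV(future premiums) = 3061 * 2.814373 = 8614.7944
V = 4025.9307 - 8614.7944
= -4588.8637


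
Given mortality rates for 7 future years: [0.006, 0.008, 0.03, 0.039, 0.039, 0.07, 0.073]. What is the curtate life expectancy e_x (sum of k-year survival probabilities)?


e_x = sum_{k=1}^{n} k_p_x
k_p_x values:
  1_p_x = 0.994
  2_p_x = 0.986048
  3_p_x = 0.956467
  4_p_x = 0.919164
  5_p_x = 0.883317
  6_p_x = 0.821485
  7_p_x = 0.761516
e_x = 6.322


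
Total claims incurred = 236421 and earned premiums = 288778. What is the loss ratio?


Loss ratio = claims / premiums
= 236421 / 288778
= 0.8187


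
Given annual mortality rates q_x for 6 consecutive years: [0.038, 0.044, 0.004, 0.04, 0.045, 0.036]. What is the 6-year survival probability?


p_k = 1 - q_k for each year
Survival = product of (1 - q_k)
= 0.962 * 0.956 * 0.996 * 0.96 * 0.955 * 0.964
= 0.8096


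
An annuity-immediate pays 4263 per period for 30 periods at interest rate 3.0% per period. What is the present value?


PV = PMT * (1 - (1+i)^(-n)) / i
= 4263 * (1 - (1+0.03)^(-30)) / 0.03
= 4263 * (1 - 0.411987) / 0.03
= 4263 * 19.600441
= 83556.6815


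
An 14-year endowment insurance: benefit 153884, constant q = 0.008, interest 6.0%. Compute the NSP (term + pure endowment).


Term component = 10948.2388
Pure endowment = 14_p_x * v^14 * benefit = 0.893642 * 0.442301 * 153884 = 60823.97
NSP = 71772.2088


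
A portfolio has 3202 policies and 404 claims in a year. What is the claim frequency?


frequency = claims / policies
= 404 / 3202
= 0.1262


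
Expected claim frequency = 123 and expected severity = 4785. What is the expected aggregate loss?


E[S] = E[N] * E[X]
= 123 * 4785
= 588555


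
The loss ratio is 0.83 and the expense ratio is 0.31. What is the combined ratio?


Combined ratio = loss ratio + expense ratio
= 0.83 + 0.31
= 1.14


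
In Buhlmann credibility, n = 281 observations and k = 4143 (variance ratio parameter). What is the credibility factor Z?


Z = n / (n + k)
= 281 / (281 + 4143)
= 281 / 4424
= 0.0635


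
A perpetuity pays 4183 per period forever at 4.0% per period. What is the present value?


PV = PMT / i
= 4183 / 0.04
= 104575.0


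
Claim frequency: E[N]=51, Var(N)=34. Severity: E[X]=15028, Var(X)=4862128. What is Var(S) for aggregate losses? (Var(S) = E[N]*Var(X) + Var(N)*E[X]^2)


Var(S) = E[N]*Var(X) + Var(N)*E[X]^2
= 51*4862128 + 34*15028^2
= 247968528 + 7678586656
= 7.9266e+09


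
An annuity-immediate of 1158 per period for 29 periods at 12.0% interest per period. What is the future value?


FV = PMT * ((1+i)^n - 1) / i
= 1158 * ((1.12)^29 - 1) / 0.12
= 1158 * (26.74993 - 1) / 0.12
= 248486.829


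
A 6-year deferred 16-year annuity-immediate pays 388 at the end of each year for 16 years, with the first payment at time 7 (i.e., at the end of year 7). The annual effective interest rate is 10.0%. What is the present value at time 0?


PV at time 6 of the 16-year annuity-immediate:
a_n = 388 * (1-(1+0.1)^(-16))/0.1 = 3035.599
Discount back 6 years to time 0:
PV = 3035.599 * (1+0.1)^(-6)
= 3035.599 * 0.564474
= 1713.5165


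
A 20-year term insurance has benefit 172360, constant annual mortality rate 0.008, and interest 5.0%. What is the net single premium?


NSP = benefit * sum_{k=0}^{n-1} k_p_x * q * v^(k+1)
With constant q=0.008, v=0.952381
Sum = 0.093661
NSP = 172360 * 0.093661
= 16143.4171


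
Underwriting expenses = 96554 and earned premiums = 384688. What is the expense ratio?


Expense ratio = expenses / premiums
= 96554 / 384688
= 0.251


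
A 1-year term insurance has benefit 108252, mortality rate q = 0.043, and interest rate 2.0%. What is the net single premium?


NSP = benefit * q * v
v = 1/(1+i) = 0.980392
NSP = 108252 * 0.043 * 0.980392
= 4563.5647


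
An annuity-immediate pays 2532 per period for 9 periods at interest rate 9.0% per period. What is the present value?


PV = PMT * (1 - (1+i)^(-n)) / i
= 2532 * (1 - (1+0.09)^(-9)) / 0.09
= 2532 * (1 - 0.460428) / 0.09
= 2532 * 5.995247
= 15179.9651


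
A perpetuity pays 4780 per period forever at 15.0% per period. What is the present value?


PV = PMT / i
= 4780 / 0.15
= 31866.6667


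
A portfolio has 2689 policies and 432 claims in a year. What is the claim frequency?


frequency = claims / policies
= 432 / 2689
= 0.1607


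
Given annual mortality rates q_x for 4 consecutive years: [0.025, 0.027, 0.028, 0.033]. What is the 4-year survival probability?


p_k = 1 - q_k for each year
Survival = product of (1 - q_k)
= 0.975 * 0.973 * 0.972 * 0.967
= 0.8917


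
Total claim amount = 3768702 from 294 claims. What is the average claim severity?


severity = total / number
= 3768702 / 294
= 12818.7143


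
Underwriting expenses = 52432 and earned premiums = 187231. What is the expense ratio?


Expense ratio = expenses / premiums
= 52432 / 187231
= 0.28


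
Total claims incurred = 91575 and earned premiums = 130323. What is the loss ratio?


Loss ratio = claims / premiums
= 91575 / 130323
= 0.7027


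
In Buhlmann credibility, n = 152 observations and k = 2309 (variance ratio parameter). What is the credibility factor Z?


Z = n / (n + k)
= 152 / (152 + 2309)
= 152 / 2461
= 0.0618


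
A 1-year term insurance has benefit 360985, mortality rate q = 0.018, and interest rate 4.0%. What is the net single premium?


NSP = benefit * q * v
v = 1/(1+i) = 0.961538
NSP = 360985 * 0.018 * 0.961538
= 6247.8173


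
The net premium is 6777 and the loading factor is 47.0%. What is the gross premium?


Gross = net * (1 + loading)
= 6777 * (1 + 0.47)
= 6777 * 1.47
= 9962.19


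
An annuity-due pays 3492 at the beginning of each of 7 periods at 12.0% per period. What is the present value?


PV_due = PMT * (1-(1+i)^(-n))/i * (1+i)
PV_immediate = 15936.6378
PV_due = 15936.6378 * 1.12
= 17849.0344


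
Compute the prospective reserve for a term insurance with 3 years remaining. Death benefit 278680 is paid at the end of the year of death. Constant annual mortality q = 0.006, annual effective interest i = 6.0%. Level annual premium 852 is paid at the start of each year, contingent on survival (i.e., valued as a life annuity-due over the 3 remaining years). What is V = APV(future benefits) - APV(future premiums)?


v = 1/(1+i) = 0.943396
APV(future benefits) per unit = sum_{k=0}^{2} k_p_x * q * v^(k+1) = 0.015946
APV(future benefits) = 278680 * 0.015946 = 4443.7646
Life annuity-due factor ä_{x:3} = sum_{k=0}^{2} k_p_x * v^k = 2.817084
APV(future premiums) = 852 * 2.817084 = 2400.1559
V = 4443.7646 - 2400.1559
= 2043.6087


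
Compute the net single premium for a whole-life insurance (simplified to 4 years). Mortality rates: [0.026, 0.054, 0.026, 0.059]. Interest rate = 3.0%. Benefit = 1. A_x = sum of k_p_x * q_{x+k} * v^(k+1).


v = 0.970874
Year 0: k_p_x=1.0, q=0.026, term=0.025243
Year 1: k_p_x=0.974, q=0.054, term=0.049577
Year 2: k_p_x=0.921404, q=0.026, term=0.021924
Year 3: k_p_x=0.897447, q=0.059, term=0.047045
A_x = 0.1438


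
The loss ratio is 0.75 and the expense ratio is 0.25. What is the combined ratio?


Combined ratio = loss ratio + expense ratio
= 0.75 + 0.25
= 1.0


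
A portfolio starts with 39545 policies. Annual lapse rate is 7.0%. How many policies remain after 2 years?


remaining = initial * (1 - lapse)^years
= 39545 * (1 - 0.07)^2
= 39545 * 0.8649
= 34202.4705


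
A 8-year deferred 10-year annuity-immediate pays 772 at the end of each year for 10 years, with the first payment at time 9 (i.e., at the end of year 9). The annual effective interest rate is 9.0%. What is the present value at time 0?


PV at time 8 of the 10-year annuity-immediate:
a_n = 772 * (1-(1+0.09)^(-10))/0.09 = 4954.4317
Discount back 8 years to time 0:
PV = 4954.4317 * (1+0.09)^(-8)
= 4954.4317 * 0.501866
= 2486.4622


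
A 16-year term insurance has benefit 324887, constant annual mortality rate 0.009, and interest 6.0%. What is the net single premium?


NSP = benefit * sum_{k=0}^{n-1} k_p_x * q * v^(k+1)
With constant q=0.009, v=0.943396
Sum = 0.086005
NSP = 324887 * 0.086005
= 27941.7782


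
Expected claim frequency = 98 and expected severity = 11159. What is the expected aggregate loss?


E[S] = E[N] * E[X]
= 98 * 11159
= 1.0936e+06


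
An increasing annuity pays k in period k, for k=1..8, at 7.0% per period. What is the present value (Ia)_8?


(Ia)_n = sum_{k=1}^{n} k * v^k, v = 1/(1+i)
v = 0.934579
Sum computed term by term:
(Ia)_8 = 24.7602


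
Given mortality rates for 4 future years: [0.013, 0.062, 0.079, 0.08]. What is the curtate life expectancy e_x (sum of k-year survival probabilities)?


e_x = sum_{k=1}^{n} k_p_x
k_p_x values:
  1_p_x = 0.987
  2_p_x = 0.925806
  3_p_x = 0.852667
  4_p_x = 0.784454
e_x = 3.5499


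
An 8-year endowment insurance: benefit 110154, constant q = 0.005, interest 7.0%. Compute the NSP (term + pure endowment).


Term component = 3237.5575
Pure endowment = 8_p_x * v^8 * benefit = 0.960693 * 0.582009 * 110154 = 61590.6371
NSP = 64828.1947


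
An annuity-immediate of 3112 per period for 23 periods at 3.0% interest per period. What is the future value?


FV = PMT * ((1+i)^n - 1) / i
= 3112 * ((1.03)^23 - 1) / 0.03
= 3112 * (1.973587 - 1) / 0.03
= 100993.3741


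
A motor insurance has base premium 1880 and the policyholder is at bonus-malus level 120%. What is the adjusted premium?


adjusted = base * BM_level / 100
= 1880 * 120 / 100
= 1880 * 1.2
= 2256.0


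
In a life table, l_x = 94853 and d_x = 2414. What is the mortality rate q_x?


q_x = d_x / l_x
= 2414 / 94853
= 0.0254


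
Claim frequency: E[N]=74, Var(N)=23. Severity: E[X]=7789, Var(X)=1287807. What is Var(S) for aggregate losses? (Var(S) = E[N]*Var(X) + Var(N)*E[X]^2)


Var(S) = E[N]*Var(X) + Var(N)*E[X]^2
= 74*1287807 + 23*7789^2
= 95297718 + 1395375983
= 1.4907e+09


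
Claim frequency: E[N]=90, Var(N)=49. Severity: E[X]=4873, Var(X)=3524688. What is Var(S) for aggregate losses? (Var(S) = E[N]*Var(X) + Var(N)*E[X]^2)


Var(S) = E[N]*Var(X) + Var(N)*E[X]^2
= 90*3524688 + 49*4873^2
= 317221920 + 1163560321
= 1.4808e+09


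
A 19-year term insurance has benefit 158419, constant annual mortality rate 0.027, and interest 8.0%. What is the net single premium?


NSP = benefit * sum_{k=0}^{n-1} k_p_x * q * v^(k+1)
With constant q=0.027, v=0.925926
Sum = 0.217577
NSP = 158419 * 0.217577
= 34468.3343


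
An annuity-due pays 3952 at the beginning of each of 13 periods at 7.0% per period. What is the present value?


PV_due = PMT * (1-(1+i)^(-n))/i * (1+i)
PV_immediate = 33029.4357
PV_due = 33029.4357 * 1.07
= 35341.4962


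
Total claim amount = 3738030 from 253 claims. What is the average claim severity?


severity = total / number
= 3738030 / 253
= 14774.8221


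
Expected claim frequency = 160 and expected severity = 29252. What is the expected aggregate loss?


E[S] = E[N] * E[X]
= 160 * 29252
= 4.6803e+06


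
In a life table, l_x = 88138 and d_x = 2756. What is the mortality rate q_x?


q_x = d_x / l_x
= 2756 / 88138
= 0.0313


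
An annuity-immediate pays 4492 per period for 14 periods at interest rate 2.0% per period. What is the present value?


PV = PMT * (1 - (1+i)^(-n)) / i
= 4492 * (1 - (1+0.02)^(-14)) / 0.02
= 4492 * (1 - 0.757875) / 0.02
= 4492 * 12.106249
= 54381.2695


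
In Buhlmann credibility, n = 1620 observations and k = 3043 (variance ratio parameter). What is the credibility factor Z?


Z = n / (n + k)
= 1620 / (1620 + 3043)
= 1620 / 4663
= 0.3474


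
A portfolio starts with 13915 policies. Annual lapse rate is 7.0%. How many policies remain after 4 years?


remaining = initial * (1 - lapse)^years
= 13915 * (1 - 0.07)^4
= 13915 * 0.748052
= 10409.1437


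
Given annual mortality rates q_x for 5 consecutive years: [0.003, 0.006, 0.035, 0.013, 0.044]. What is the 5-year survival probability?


p_k = 1 - q_k for each year
Survival = product of (1 - q_k)
= 0.997 * 0.994 * 0.965 * 0.987 * 0.956
= 0.9024


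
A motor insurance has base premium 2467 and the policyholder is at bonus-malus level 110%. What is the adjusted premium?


adjusted = base * BM_level / 100
= 2467 * 110 / 100
= 2467 * 1.1
= 2713.7


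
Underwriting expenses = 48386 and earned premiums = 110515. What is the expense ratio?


Expense ratio = expenses / premiums
= 48386 / 110515
= 0.4378


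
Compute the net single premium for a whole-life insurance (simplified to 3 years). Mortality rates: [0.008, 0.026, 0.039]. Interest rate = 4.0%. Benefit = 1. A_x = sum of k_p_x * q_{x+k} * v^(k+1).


v = 0.961538
Year 0: k_p_x=1.0, q=0.008, term=0.007692
Year 1: k_p_x=0.992, q=0.026, term=0.023846
Year 2: k_p_x=0.966208, q=0.039, term=0.033499
A_x = 0.065


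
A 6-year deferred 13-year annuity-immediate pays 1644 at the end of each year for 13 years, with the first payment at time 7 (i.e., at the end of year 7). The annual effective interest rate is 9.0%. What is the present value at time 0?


PV at time 6 of the 13-year annuity-immediate:
a_n = 1644 * (1-(1+0.09)^(-13))/0.09 = 12308.4701
Discount back 6 years to time 0:
PV = 12308.4701 * (1+0.09)^(-6)
= 12308.4701 * 0.596267
= 7339.1385


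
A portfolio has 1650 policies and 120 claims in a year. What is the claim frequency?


frequency = claims / policies
= 120 / 1650
= 0.0727


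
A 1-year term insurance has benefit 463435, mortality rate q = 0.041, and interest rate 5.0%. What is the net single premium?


NSP = benefit * q * v
v = 1/(1+i) = 0.952381
NSP = 463435 * 0.041 * 0.952381
= 18096.0333


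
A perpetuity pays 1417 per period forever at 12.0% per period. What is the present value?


PV = PMT / i
= 1417 / 0.12
= 11808.3333


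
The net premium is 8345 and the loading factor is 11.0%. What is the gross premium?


Gross = net * (1 + loading)
= 8345 * (1 + 0.11)
= 8345 * 1.11
= 9262.95


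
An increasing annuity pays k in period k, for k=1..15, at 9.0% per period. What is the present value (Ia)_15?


(Ia)_n = sum_{k=1}^{n} k * v^k, v = 1/(1+i)
v = 0.917431
Sum computed term by term:
(Ia)_15 = 51.8676


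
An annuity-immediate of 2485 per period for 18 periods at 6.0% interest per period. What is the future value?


FV = PMT * ((1+i)^n - 1) / i
= 2485 * ((1.06)^18 - 1) / 0.06
= 2485 * (2.854339 - 1) / 0.06
= 76800.5466


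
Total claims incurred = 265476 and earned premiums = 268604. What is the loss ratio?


Loss ratio = claims / premiums
= 265476 / 268604
= 0.9884


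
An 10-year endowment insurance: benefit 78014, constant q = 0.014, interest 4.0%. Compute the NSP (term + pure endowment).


Term component = 8358.8072
Pure endowment = 10_p_x * v^10 * benefit = 0.868499 * 0.675564 * 78014 = 45772.8867
NSP = 54131.6939


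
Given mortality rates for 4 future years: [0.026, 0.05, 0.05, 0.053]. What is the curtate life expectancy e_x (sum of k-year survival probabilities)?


e_x = sum_{k=1}^{n} k_p_x
k_p_x values:
  1_p_x = 0.974
  2_p_x = 0.9253
  3_p_x = 0.879035
  4_p_x = 0.832446
e_x = 3.6108


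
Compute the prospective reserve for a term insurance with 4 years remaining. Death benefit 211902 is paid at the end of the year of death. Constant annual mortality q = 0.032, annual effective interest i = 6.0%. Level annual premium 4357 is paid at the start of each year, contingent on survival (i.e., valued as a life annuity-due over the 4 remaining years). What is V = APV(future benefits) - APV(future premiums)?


v = 1/(1+i) = 0.943396
APV(future benefits) per unit = sum_{k=0}^{3} k_p_x * q * v^(k+1) = 0.105924
APV(future benefits) = 211902 * 0.105924 = 22445.448
Life annuity-due factor ä_{x:4} = sum_{k=0}^{3} k_p_x * v^k = 3.508723
APV(future premiums) = 4357 * 3.508723 = 15287.507
V = 22445.448 - 15287.507
= 7157.941


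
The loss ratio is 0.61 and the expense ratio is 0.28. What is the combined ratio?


Combined ratio = loss ratio + expense ratio
= 0.61 + 0.28
= 0.89


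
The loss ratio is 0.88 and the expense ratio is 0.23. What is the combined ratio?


Combined ratio = loss ratio + expense ratio
= 0.88 + 0.23
= 1.11


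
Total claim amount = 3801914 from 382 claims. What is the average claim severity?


severity = total / number
= 3801914 / 382
= 9952.6545


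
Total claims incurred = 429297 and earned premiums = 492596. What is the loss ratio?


Loss ratio = claims / premiums
= 429297 / 492596
= 0.8715


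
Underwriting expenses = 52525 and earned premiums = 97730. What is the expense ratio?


Expense ratio = expenses / premiums
= 52525 / 97730
= 0.5375


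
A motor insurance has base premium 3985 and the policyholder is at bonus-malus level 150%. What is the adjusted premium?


adjusted = base * BM_level / 100
= 3985 * 150 / 100
= 3985 * 1.5
= 5977.5


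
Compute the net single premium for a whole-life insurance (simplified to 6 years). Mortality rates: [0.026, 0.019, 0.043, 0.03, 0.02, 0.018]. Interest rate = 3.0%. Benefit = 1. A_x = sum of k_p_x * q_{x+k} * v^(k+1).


v = 0.970874
Year 0: k_p_x=1.0, q=0.026, term=0.025243
Year 1: k_p_x=0.974, q=0.019, term=0.017444
Year 2: k_p_x=0.955494, q=0.043, term=0.0376
Year 3: k_p_x=0.914408, q=0.03, term=0.024373
Year 4: k_p_x=0.886976, q=0.02, term=0.015302
Year 5: k_p_x=0.869236, q=0.018, term=0.013103
A_x = 0.1331


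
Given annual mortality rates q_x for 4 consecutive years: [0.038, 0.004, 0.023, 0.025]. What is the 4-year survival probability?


p_k = 1 - q_k for each year
Survival = product of (1 - q_k)
= 0.962 * 0.996 * 0.977 * 0.975
= 0.9127


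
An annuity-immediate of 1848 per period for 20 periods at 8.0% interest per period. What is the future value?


FV = PMT * ((1+i)^n - 1) / i
= 1848 * ((1.08)^20 - 1) / 0.08
= 1848 * (4.660957 - 1) / 0.08
= 84568.11


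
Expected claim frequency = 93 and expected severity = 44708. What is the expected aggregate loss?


E[S] = E[N] * E[X]
= 93 * 44708
= 4.1578e+06


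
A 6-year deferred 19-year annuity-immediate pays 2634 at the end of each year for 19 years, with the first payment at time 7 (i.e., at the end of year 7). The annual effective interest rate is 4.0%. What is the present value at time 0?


PV at time 6 of the 19-year annuity-immediate:
a_n = 2634 * (1-(1+0.04)^(-19))/0.04 = 34594.7964
Discount back 6 years to time 0:
PV = 34594.7964 * (1+0.04)^(-6)
= 34594.7964 * 0.790315
= 27340.7701


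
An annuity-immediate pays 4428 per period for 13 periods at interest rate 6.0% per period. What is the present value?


PV = PMT * (1 - (1+i)^(-n)) / i
= 4428 * (1 - (1+0.06)^(-13)) / 0.06
= 4428 * (1 - 0.468839) / 0.06
= 4428 * 8.852683
= 39199.6802
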